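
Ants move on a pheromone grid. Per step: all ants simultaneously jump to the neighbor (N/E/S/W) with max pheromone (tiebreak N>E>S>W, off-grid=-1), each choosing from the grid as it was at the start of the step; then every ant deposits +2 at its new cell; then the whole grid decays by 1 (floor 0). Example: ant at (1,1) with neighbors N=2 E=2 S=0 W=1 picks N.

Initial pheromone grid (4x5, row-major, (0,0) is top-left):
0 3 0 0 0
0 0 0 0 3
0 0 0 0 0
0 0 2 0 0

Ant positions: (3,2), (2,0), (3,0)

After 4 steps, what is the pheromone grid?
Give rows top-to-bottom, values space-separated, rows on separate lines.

After step 1: ants at (2,2),(1,0),(2,0)
  0 2 0 0 0
  1 0 0 0 2
  1 0 1 0 0
  0 0 1 0 0
After step 2: ants at (3,2),(2,0),(1,0)
  0 1 0 0 0
  2 0 0 0 1
  2 0 0 0 0
  0 0 2 0 0
After step 3: ants at (2,2),(1,0),(2,0)
  0 0 0 0 0
  3 0 0 0 0
  3 0 1 0 0
  0 0 1 0 0
After step 4: ants at (3,2),(2,0),(1,0)
  0 0 0 0 0
  4 0 0 0 0
  4 0 0 0 0
  0 0 2 0 0

0 0 0 0 0
4 0 0 0 0
4 0 0 0 0
0 0 2 0 0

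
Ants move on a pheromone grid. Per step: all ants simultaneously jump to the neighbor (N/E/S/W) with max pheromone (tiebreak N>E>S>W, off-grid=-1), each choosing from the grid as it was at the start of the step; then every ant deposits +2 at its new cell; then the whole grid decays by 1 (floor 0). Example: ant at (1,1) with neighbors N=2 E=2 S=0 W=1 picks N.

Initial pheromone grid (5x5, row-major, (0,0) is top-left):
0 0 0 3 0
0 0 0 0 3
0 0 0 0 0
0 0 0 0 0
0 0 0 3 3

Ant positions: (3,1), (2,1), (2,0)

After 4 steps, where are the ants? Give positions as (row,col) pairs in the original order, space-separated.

Step 1: ant0:(3,1)->N->(2,1) | ant1:(2,1)->N->(1,1) | ant2:(2,0)->N->(1,0)
  grid max=2 at (0,3)
Step 2: ant0:(2,1)->N->(1,1) | ant1:(1,1)->S->(2,1) | ant2:(1,0)->E->(1,1)
  grid max=4 at (1,1)
Step 3: ant0:(1,1)->S->(2,1) | ant1:(2,1)->N->(1,1) | ant2:(1,1)->S->(2,1)
  grid max=5 at (1,1)
Step 4: ant0:(2,1)->N->(1,1) | ant1:(1,1)->S->(2,1) | ant2:(2,1)->N->(1,1)
  grid max=8 at (1,1)

(1,1) (2,1) (1,1)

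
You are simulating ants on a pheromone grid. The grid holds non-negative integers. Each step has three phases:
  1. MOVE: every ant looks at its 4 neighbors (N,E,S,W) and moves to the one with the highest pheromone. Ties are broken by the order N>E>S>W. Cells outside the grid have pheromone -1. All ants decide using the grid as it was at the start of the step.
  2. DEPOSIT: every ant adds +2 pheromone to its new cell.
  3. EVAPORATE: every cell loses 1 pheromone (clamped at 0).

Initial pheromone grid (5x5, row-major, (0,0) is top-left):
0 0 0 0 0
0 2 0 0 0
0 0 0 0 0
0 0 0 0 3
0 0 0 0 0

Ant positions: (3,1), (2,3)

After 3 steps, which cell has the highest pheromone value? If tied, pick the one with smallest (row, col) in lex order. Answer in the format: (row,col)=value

Answer: (0,1)=1

Derivation:
Step 1: ant0:(3,1)->N->(2,1) | ant1:(2,3)->N->(1,3)
  grid max=2 at (3,4)
Step 2: ant0:(2,1)->N->(1,1) | ant1:(1,3)->N->(0,3)
  grid max=2 at (1,1)
Step 3: ant0:(1,1)->N->(0,1) | ant1:(0,3)->E->(0,4)
  grid max=1 at (0,1)
Final grid:
  0 1 0 0 1
  0 1 0 0 0
  0 0 0 0 0
  0 0 0 0 0
  0 0 0 0 0
Max pheromone 1 at (0,1)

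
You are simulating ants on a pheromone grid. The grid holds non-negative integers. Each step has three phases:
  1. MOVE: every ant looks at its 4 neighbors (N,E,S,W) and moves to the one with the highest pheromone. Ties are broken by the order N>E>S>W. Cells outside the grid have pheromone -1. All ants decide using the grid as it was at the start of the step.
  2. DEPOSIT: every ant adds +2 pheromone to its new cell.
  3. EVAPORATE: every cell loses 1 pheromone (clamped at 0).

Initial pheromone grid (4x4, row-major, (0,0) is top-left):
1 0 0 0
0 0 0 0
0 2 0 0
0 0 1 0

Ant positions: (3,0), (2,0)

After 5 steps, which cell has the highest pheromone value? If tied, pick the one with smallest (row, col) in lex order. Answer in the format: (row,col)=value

Step 1: ant0:(3,0)->N->(2,0) | ant1:(2,0)->E->(2,1)
  grid max=3 at (2,1)
Step 2: ant0:(2,0)->E->(2,1) | ant1:(2,1)->W->(2,0)
  grid max=4 at (2,1)
Step 3: ant0:(2,1)->W->(2,0) | ant1:(2,0)->E->(2,1)
  grid max=5 at (2,1)
Step 4: ant0:(2,0)->E->(2,1) | ant1:(2,1)->W->(2,0)
  grid max=6 at (2,1)
Step 5: ant0:(2,1)->W->(2,0) | ant1:(2,0)->E->(2,1)
  grid max=7 at (2,1)
Final grid:
  0 0 0 0
  0 0 0 0
  5 7 0 0
  0 0 0 0
Max pheromone 7 at (2,1)

Answer: (2,1)=7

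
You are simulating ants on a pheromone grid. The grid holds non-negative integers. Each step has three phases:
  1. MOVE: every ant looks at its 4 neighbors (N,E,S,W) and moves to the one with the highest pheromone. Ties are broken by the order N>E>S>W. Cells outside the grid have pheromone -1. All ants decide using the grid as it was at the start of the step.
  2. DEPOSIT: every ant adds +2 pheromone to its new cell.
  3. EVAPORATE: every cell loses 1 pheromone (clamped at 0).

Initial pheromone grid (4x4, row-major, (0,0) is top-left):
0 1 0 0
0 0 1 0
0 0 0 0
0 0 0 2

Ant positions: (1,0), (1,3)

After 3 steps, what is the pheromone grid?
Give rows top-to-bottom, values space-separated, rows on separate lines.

After step 1: ants at (0,0),(1,2)
  1 0 0 0
  0 0 2 0
  0 0 0 0
  0 0 0 1
After step 2: ants at (0,1),(0,2)
  0 1 1 0
  0 0 1 0
  0 0 0 0
  0 0 0 0
After step 3: ants at (0,2),(1,2)
  0 0 2 0
  0 0 2 0
  0 0 0 0
  0 0 0 0

0 0 2 0
0 0 2 0
0 0 0 0
0 0 0 0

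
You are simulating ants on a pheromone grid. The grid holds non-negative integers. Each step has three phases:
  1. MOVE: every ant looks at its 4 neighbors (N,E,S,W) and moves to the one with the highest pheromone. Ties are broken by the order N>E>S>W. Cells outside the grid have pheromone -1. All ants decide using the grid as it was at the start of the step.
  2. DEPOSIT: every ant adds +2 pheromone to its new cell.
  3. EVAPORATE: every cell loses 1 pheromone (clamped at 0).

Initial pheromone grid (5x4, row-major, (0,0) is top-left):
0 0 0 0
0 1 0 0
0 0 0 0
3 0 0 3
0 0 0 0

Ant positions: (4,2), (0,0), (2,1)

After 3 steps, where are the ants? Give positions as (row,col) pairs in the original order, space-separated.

Step 1: ant0:(4,2)->N->(3,2) | ant1:(0,0)->E->(0,1) | ant2:(2,1)->N->(1,1)
  grid max=2 at (1,1)
Step 2: ant0:(3,2)->E->(3,3) | ant1:(0,1)->S->(1,1) | ant2:(1,1)->N->(0,1)
  grid max=3 at (1,1)
Step 3: ant0:(3,3)->N->(2,3) | ant1:(1,1)->N->(0,1) | ant2:(0,1)->S->(1,1)
  grid max=4 at (1,1)

(2,3) (0,1) (1,1)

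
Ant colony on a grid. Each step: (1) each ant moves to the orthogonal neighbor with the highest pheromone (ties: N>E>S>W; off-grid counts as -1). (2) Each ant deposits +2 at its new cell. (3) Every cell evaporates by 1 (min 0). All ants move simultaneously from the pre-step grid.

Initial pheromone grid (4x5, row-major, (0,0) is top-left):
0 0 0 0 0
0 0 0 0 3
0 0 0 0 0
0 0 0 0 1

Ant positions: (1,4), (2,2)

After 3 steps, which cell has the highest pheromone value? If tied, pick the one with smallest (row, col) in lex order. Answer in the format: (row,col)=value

Step 1: ant0:(1,4)->N->(0,4) | ant1:(2,2)->N->(1,2)
  grid max=2 at (1,4)
Step 2: ant0:(0,4)->S->(1,4) | ant1:(1,2)->N->(0,2)
  grid max=3 at (1,4)
Step 3: ant0:(1,4)->N->(0,4) | ant1:(0,2)->E->(0,3)
  grid max=2 at (1,4)
Final grid:
  0 0 0 1 1
  0 0 0 0 2
  0 0 0 0 0
  0 0 0 0 0
Max pheromone 2 at (1,4)

Answer: (1,4)=2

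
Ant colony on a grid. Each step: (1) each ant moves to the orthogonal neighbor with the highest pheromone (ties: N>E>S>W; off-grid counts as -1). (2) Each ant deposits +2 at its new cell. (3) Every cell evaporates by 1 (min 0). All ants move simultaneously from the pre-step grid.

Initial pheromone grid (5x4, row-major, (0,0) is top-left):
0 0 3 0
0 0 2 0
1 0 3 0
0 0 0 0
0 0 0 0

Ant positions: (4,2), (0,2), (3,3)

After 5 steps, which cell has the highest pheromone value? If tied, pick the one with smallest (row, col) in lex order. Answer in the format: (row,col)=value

Step 1: ant0:(4,2)->N->(3,2) | ant1:(0,2)->S->(1,2) | ant2:(3,3)->N->(2,3)
  grid max=3 at (1,2)
Step 2: ant0:(3,2)->N->(2,2) | ant1:(1,2)->N->(0,2) | ant2:(2,3)->W->(2,2)
  grid max=5 at (2,2)
Step 3: ant0:(2,2)->N->(1,2) | ant1:(0,2)->S->(1,2) | ant2:(2,2)->N->(1,2)
  grid max=7 at (1,2)
Step 4: ant0:(1,2)->S->(2,2) | ant1:(1,2)->S->(2,2) | ant2:(1,2)->S->(2,2)
  grid max=9 at (2,2)
Step 5: ant0:(2,2)->N->(1,2) | ant1:(2,2)->N->(1,2) | ant2:(2,2)->N->(1,2)
  grid max=11 at (1,2)
Final grid:
  0 0 0 0
  0 0 11 0
  0 0 8 0
  0 0 0 0
  0 0 0 0
Max pheromone 11 at (1,2)

Answer: (1,2)=11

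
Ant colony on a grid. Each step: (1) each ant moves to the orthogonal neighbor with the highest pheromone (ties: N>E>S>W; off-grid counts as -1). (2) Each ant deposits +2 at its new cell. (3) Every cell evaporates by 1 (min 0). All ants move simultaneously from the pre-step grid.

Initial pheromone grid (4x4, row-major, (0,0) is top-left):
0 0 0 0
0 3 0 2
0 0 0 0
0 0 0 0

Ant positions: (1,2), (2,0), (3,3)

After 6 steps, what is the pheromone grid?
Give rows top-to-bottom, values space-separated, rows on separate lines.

After step 1: ants at (1,1),(1,0),(2,3)
  0 0 0 0
  1 4 0 1
  0 0 0 1
  0 0 0 0
After step 2: ants at (1,0),(1,1),(1,3)
  0 0 0 0
  2 5 0 2
  0 0 0 0
  0 0 0 0
After step 3: ants at (1,1),(1,0),(0,3)
  0 0 0 1
  3 6 0 1
  0 0 0 0
  0 0 0 0
After step 4: ants at (1,0),(1,1),(1,3)
  0 0 0 0
  4 7 0 2
  0 0 0 0
  0 0 0 0
After step 5: ants at (1,1),(1,0),(0,3)
  0 0 0 1
  5 8 0 1
  0 0 0 0
  0 0 0 0
After step 6: ants at (1,0),(1,1),(1,3)
  0 0 0 0
  6 9 0 2
  0 0 0 0
  0 0 0 0

0 0 0 0
6 9 0 2
0 0 0 0
0 0 0 0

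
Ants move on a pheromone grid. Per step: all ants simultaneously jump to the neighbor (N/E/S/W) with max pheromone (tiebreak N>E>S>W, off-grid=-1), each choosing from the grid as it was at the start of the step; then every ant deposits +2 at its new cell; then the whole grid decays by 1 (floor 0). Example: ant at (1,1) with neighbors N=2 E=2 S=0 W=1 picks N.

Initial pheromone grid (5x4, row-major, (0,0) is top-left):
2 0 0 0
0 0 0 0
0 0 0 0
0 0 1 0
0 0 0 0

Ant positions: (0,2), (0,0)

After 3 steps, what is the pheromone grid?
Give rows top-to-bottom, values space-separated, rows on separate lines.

After step 1: ants at (0,3),(0,1)
  1 1 0 1
  0 0 0 0
  0 0 0 0
  0 0 0 0
  0 0 0 0
After step 2: ants at (1,3),(0,0)
  2 0 0 0
  0 0 0 1
  0 0 0 0
  0 0 0 0
  0 0 0 0
After step 3: ants at (0,3),(0,1)
  1 1 0 1
  0 0 0 0
  0 0 0 0
  0 0 0 0
  0 0 0 0

1 1 0 1
0 0 0 0
0 0 0 0
0 0 0 0
0 0 0 0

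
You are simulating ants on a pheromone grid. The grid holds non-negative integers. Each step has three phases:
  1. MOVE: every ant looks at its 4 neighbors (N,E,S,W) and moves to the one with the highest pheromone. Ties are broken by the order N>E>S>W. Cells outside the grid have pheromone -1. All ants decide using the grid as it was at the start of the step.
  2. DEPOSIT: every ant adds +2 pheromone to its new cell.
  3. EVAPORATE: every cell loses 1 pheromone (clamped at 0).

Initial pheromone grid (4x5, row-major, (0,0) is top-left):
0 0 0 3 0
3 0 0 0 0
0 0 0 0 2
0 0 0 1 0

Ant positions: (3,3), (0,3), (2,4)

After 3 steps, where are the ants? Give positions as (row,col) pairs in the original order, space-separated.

Step 1: ant0:(3,3)->N->(2,3) | ant1:(0,3)->E->(0,4) | ant2:(2,4)->N->(1,4)
  grid max=2 at (0,3)
Step 2: ant0:(2,3)->E->(2,4) | ant1:(0,4)->W->(0,3) | ant2:(1,4)->N->(0,4)
  grid max=3 at (0,3)
Step 3: ant0:(2,4)->N->(1,4) | ant1:(0,3)->E->(0,4) | ant2:(0,4)->W->(0,3)
  grid max=4 at (0,3)

(1,4) (0,4) (0,3)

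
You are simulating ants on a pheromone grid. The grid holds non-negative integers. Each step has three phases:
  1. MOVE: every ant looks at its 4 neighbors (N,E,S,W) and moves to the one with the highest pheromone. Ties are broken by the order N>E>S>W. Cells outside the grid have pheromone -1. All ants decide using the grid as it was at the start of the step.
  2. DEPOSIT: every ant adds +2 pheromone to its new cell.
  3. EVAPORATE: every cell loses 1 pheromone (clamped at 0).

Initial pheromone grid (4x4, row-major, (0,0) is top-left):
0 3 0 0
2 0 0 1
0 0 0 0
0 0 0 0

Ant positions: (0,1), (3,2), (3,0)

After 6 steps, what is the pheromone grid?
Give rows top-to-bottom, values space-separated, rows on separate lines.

After step 1: ants at (0,2),(2,2),(2,0)
  0 2 1 0
  1 0 0 0
  1 0 1 0
  0 0 0 0
After step 2: ants at (0,1),(1,2),(1,0)
  0 3 0 0
  2 0 1 0
  0 0 0 0
  0 0 0 0
After step 3: ants at (0,2),(0,2),(0,0)
  1 2 3 0
  1 0 0 0
  0 0 0 0
  0 0 0 0
After step 4: ants at (0,1),(0,1),(0,1)
  0 7 2 0
  0 0 0 0
  0 0 0 0
  0 0 0 0
After step 5: ants at (0,2),(0,2),(0,2)
  0 6 7 0
  0 0 0 0
  0 0 0 0
  0 0 0 0
After step 6: ants at (0,1),(0,1),(0,1)
  0 11 6 0
  0 0 0 0
  0 0 0 0
  0 0 0 0

0 11 6 0
0 0 0 0
0 0 0 0
0 0 0 0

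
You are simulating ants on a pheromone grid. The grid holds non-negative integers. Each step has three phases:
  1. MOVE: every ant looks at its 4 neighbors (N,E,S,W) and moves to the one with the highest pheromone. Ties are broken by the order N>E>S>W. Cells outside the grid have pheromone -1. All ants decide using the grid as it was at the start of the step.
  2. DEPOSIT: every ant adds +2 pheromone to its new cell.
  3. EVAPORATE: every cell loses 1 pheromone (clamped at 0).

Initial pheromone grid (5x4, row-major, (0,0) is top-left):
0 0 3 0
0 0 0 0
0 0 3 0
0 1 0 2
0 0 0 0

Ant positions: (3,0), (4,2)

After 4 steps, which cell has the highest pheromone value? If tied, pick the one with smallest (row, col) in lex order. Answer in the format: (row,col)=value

Answer: (2,2)=5

Derivation:
Step 1: ant0:(3,0)->E->(3,1) | ant1:(4,2)->N->(3,2)
  grid max=2 at (0,2)
Step 2: ant0:(3,1)->E->(3,2) | ant1:(3,2)->N->(2,2)
  grid max=3 at (2,2)
Step 3: ant0:(3,2)->N->(2,2) | ant1:(2,2)->S->(3,2)
  grid max=4 at (2,2)
Step 4: ant0:(2,2)->S->(3,2) | ant1:(3,2)->N->(2,2)
  grid max=5 at (2,2)
Final grid:
  0 0 0 0
  0 0 0 0
  0 0 5 0
  0 0 4 0
  0 0 0 0
Max pheromone 5 at (2,2)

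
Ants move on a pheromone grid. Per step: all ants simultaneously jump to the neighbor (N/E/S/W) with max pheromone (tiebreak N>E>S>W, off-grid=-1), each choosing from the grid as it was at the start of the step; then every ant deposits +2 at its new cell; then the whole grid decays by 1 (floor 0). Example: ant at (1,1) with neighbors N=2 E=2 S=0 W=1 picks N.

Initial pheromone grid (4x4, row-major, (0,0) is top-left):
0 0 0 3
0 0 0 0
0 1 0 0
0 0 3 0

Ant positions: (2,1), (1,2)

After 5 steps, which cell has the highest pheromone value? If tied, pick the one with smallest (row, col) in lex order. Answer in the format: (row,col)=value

Answer: (0,3)=4

Derivation:
Step 1: ant0:(2,1)->N->(1,1) | ant1:(1,2)->N->(0,2)
  grid max=2 at (0,3)
Step 2: ant0:(1,1)->N->(0,1) | ant1:(0,2)->E->(0,3)
  grid max=3 at (0,3)
Step 3: ant0:(0,1)->E->(0,2) | ant1:(0,3)->S->(1,3)
  grid max=2 at (0,3)
Step 4: ant0:(0,2)->E->(0,3) | ant1:(1,3)->N->(0,3)
  grid max=5 at (0,3)
Step 5: ant0:(0,3)->S->(1,3) | ant1:(0,3)->S->(1,3)
  grid max=4 at (0,3)
Final grid:
  0 0 0 4
  0 0 0 3
  0 0 0 0
  0 0 0 0
Max pheromone 4 at (0,3)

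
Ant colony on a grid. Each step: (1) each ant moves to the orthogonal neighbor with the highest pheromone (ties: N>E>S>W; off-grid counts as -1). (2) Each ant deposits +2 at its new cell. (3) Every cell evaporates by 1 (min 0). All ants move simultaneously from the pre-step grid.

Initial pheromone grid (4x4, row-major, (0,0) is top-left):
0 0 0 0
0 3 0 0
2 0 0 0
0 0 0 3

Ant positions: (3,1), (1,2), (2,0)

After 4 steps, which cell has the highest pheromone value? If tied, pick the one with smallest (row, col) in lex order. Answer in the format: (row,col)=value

Step 1: ant0:(3,1)->N->(2,1) | ant1:(1,2)->W->(1,1) | ant2:(2,0)->N->(1,0)
  grid max=4 at (1,1)
Step 2: ant0:(2,1)->N->(1,1) | ant1:(1,1)->S->(2,1) | ant2:(1,0)->E->(1,1)
  grid max=7 at (1,1)
Step 3: ant0:(1,1)->S->(2,1) | ant1:(2,1)->N->(1,1) | ant2:(1,1)->S->(2,1)
  grid max=8 at (1,1)
Step 4: ant0:(2,1)->N->(1,1) | ant1:(1,1)->S->(2,1) | ant2:(2,1)->N->(1,1)
  grid max=11 at (1,1)
Final grid:
  0 0 0 0
  0 11 0 0
  0 6 0 0
  0 0 0 0
Max pheromone 11 at (1,1)

Answer: (1,1)=11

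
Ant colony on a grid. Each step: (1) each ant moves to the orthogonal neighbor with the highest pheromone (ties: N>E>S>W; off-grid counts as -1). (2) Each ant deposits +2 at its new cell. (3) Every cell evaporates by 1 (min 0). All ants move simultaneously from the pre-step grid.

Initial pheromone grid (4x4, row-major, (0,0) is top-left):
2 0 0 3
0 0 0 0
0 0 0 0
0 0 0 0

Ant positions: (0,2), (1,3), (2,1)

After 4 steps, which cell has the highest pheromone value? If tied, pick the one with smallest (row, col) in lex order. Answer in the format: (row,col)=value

Answer: (0,3)=9

Derivation:
Step 1: ant0:(0,2)->E->(0,3) | ant1:(1,3)->N->(0,3) | ant2:(2,1)->N->(1,1)
  grid max=6 at (0,3)
Step 2: ant0:(0,3)->S->(1,3) | ant1:(0,3)->S->(1,3) | ant2:(1,1)->N->(0,1)
  grid max=5 at (0,3)
Step 3: ant0:(1,3)->N->(0,3) | ant1:(1,3)->N->(0,3) | ant2:(0,1)->E->(0,2)
  grid max=8 at (0,3)
Step 4: ant0:(0,3)->S->(1,3) | ant1:(0,3)->S->(1,3) | ant2:(0,2)->E->(0,3)
  grid max=9 at (0,3)
Final grid:
  0 0 0 9
  0 0 0 5
  0 0 0 0
  0 0 0 0
Max pheromone 9 at (0,3)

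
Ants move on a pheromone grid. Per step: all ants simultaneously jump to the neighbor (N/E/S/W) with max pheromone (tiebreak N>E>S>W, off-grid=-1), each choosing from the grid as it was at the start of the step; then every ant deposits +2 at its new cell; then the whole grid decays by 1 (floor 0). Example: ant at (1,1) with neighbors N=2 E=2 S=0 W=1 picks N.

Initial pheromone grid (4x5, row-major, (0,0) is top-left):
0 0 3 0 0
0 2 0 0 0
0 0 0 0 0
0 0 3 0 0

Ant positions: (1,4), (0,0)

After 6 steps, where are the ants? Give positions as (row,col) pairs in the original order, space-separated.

Step 1: ant0:(1,4)->N->(0,4) | ant1:(0,0)->E->(0,1)
  grid max=2 at (0,2)
Step 2: ant0:(0,4)->S->(1,4) | ant1:(0,1)->E->(0,2)
  grid max=3 at (0,2)
Step 3: ant0:(1,4)->N->(0,4) | ant1:(0,2)->E->(0,3)
  grid max=2 at (0,2)
Step 4: ant0:(0,4)->W->(0,3) | ant1:(0,3)->W->(0,2)
  grid max=3 at (0,2)
Step 5: ant0:(0,3)->W->(0,2) | ant1:(0,2)->E->(0,3)
  grid max=4 at (0,2)
Step 6: ant0:(0,2)->E->(0,3) | ant1:(0,3)->W->(0,2)
  grid max=5 at (0,2)

(0,3) (0,2)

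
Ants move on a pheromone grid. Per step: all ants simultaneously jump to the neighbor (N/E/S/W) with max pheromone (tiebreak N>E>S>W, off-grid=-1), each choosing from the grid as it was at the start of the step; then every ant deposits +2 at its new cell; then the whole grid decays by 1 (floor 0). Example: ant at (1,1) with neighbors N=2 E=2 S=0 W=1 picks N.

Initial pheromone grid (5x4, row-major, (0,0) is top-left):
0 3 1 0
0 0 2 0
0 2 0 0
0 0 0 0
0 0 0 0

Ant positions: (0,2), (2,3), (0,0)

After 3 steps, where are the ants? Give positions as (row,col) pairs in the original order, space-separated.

Step 1: ant0:(0,2)->W->(0,1) | ant1:(2,3)->N->(1,3) | ant2:(0,0)->E->(0,1)
  grid max=6 at (0,1)
Step 2: ant0:(0,1)->E->(0,2) | ant1:(1,3)->W->(1,2) | ant2:(0,1)->E->(0,2)
  grid max=5 at (0,1)
Step 3: ant0:(0,2)->W->(0,1) | ant1:(1,2)->N->(0,2) | ant2:(0,2)->W->(0,1)
  grid max=8 at (0,1)

(0,1) (0,2) (0,1)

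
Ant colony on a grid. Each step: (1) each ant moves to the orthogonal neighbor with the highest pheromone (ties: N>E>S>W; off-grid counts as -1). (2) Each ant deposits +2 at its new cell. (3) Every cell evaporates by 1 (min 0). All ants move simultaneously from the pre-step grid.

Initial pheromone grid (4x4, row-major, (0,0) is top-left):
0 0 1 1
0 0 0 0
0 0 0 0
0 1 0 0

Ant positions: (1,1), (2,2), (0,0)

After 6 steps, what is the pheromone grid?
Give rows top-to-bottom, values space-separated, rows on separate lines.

After step 1: ants at (0,1),(1,2),(0,1)
  0 3 0 0
  0 0 1 0
  0 0 0 0
  0 0 0 0
After step 2: ants at (0,2),(0,2),(0,2)
  0 2 5 0
  0 0 0 0
  0 0 0 0
  0 0 0 0
After step 3: ants at (0,1),(0,1),(0,1)
  0 7 4 0
  0 0 0 0
  0 0 0 0
  0 0 0 0
After step 4: ants at (0,2),(0,2),(0,2)
  0 6 9 0
  0 0 0 0
  0 0 0 0
  0 0 0 0
After step 5: ants at (0,1),(0,1),(0,1)
  0 11 8 0
  0 0 0 0
  0 0 0 0
  0 0 0 0
After step 6: ants at (0,2),(0,2),(0,2)
  0 10 13 0
  0 0 0 0
  0 0 0 0
  0 0 0 0

0 10 13 0
0 0 0 0
0 0 0 0
0 0 0 0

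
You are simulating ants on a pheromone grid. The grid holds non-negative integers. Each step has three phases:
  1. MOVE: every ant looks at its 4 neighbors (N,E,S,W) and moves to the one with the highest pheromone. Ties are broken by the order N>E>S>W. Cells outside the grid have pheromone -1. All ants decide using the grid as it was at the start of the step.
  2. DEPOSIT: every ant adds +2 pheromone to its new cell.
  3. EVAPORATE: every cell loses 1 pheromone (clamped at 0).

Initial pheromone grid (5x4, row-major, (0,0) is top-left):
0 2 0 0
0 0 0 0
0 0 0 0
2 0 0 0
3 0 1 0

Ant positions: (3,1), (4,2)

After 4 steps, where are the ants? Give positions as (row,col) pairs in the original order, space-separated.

Step 1: ant0:(3,1)->W->(3,0) | ant1:(4,2)->N->(3,2)
  grid max=3 at (3,0)
Step 2: ant0:(3,0)->S->(4,0) | ant1:(3,2)->N->(2,2)
  grid max=3 at (4,0)
Step 3: ant0:(4,0)->N->(3,0) | ant1:(2,2)->N->(1,2)
  grid max=3 at (3,0)
Step 4: ant0:(3,0)->S->(4,0) | ant1:(1,2)->N->(0,2)
  grid max=3 at (4,0)

(4,0) (0,2)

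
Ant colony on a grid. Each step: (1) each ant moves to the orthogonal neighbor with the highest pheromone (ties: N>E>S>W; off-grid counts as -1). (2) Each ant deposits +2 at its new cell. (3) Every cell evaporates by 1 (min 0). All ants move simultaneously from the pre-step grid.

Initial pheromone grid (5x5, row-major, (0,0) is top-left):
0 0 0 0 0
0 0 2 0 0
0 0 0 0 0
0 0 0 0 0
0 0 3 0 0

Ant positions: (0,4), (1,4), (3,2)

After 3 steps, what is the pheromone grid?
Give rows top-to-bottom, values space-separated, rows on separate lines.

After step 1: ants at (1,4),(0,4),(4,2)
  0 0 0 0 1
  0 0 1 0 1
  0 0 0 0 0
  0 0 0 0 0
  0 0 4 0 0
After step 2: ants at (0,4),(1,4),(3,2)
  0 0 0 0 2
  0 0 0 0 2
  0 0 0 0 0
  0 0 1 0 0
  0 0 3 0 0
After step 3: ants at (1,4),(0,4),(4,2)
  0 0 0 0 3
  0 0 0 0 3
  0 0 0 0 0
  0 0 0 0 0
  0 0 4 0 0

0 0 0 0 3
0 0 0 0 3
0 0 0 0 0
0 0 0 0 0
0 0 4 0 0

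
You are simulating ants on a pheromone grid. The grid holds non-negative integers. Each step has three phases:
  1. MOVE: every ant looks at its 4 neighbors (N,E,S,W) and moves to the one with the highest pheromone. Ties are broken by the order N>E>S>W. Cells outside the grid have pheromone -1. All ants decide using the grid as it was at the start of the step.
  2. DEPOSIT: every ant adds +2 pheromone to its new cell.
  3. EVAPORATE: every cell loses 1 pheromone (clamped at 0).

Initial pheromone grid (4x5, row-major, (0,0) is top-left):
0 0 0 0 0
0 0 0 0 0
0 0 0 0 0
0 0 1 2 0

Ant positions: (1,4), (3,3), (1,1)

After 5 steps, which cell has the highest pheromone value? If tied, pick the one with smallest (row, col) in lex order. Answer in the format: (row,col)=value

Step 1: ant0:(1,4)->N->(0,4) | ant1:(3,3)->W->(3,2) | ant2:(1,1)->N->(0,1)
  grid max=2 at (3,2)
Step 2: ant0:(0,4)->S->(1,4) | ant1:(3,2)->E->(3,3) | ant2:(0,1)->E->(0,2)
  grid max=2 at (3,3)
Step 3: ant0:(1,4)->N->(0,4) | ant1:(3,3)->W->(3,2) | ant2:(0,2)->E->(0,3)
  grid max=2 at (3,2)
Step 4: ant0:(0,4)->W->(0,3) | ant1:(3,2)->E->(3,3) | ant2:(0,3)->E->(0,4)
  grid max=2 at (0,3)
Step 5: ant0:(0,3)->E->(0,4) | ant1:(3,3)->W->(3,2) | ant2:(0,4)->W->(0,3)
  grid max=3 at (0,3)
Final grid:
  0 0 0 3 3
  0 0 0 0 0
  0 0 0 0 0
  0 0 2 1 0
Max pheromone 3 at (0,3)

Answer: (0,3)=3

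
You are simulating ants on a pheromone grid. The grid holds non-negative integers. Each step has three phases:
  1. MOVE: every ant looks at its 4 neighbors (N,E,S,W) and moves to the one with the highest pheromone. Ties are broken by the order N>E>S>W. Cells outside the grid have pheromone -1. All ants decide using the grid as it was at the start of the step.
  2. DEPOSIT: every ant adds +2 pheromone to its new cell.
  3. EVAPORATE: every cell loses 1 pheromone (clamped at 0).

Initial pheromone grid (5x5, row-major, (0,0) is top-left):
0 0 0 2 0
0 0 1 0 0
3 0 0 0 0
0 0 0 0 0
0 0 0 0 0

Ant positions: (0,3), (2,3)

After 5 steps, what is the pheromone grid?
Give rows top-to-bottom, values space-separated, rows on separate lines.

After step 1: ants at (0,4),(1,3)
  0 0 0 1 1
  0 0 0 1 0
  2 0 0 0 0
  0 0 0 0 0
  0 0 0 0 0
After step 2: ants at (0,3),(0,3)
  0 0 0 4 0
  0 0 0 0 0
  1 0 0 0 0
  0 0 0 0 0
  0 0 0 0 0
After step 3: ants at (0,4),(0,4)
  0 0 0 3 3
  0 0 0 0 0
  0 0 0 0 0
  0 0 0 0 0
  0 0 0 0 0
After step 4: ants at (0,3),(0,3)
  0 0 0 6 2
  0 0 0 0 0
  0 0 0 0 0
  0 0 0 0 0
  0 0 0 0 0
After step 5: ants at (0,4),(0,4)
  0 0 0 5 5
  0 0 0 0 0
  0 0 0 0 0
  0 0 0 0 0
  0 0 0 0 0

0 0 0 5 5
0 0 0 0 0
0 0 0 0 0
0 0 0 0 0
0 0 0 0 0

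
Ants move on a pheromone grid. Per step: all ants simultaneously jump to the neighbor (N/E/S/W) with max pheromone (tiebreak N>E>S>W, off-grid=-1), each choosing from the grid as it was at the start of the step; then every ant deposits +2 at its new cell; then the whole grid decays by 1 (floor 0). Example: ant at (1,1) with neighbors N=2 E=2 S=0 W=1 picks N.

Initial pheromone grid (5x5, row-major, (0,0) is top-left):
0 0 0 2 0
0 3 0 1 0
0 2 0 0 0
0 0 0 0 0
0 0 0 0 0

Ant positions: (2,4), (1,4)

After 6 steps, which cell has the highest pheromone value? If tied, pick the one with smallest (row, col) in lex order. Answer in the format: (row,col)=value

Step 1: ant0:(2,4)->N->(1,4) | ant1:(1,4)->W->(1,3)
  grid max=2 at (1,1)
Step 2: ant0:(1,4)->W->(1,3) | ant1:(1,3)->N->(0,3)
  grid max=3 at (1,3)
Step 3: ant0:(1,3)->N->(0,3) | ant1:(0,3)->S->(1,3)
  grid max=4 at (1,3)
Step 4: ant0:(0,3)->S->(1,3) | ant1:(1,3)->N->(0,3)
  grid max=5 at (1,3)
Step 5: ant0:(1,3)->N->(0,3) | ant1:(0,3)->S->(1,3)
  grid max=6 at (1,3)
Step 6: ant0:(0,3)->S->(1,3) | ant1:(1,3)->N->(0,3)
  grid max=7 at (1,3)
Final grid:
  0 0 0 6 0
  0 0 0 7 0
  0 0 0 0 0
  0 0 0 0 0
  0 0 0 0 0
Max pheromone 7 at (1,3)

Answer: (1,3)=7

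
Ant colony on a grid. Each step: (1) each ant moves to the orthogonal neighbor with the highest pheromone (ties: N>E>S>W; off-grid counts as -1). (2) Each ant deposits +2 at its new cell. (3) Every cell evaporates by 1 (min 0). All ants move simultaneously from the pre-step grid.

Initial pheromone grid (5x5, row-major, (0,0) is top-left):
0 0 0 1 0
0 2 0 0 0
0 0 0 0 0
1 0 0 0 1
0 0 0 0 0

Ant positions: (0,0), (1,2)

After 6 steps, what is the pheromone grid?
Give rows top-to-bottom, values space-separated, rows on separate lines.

After step 1: ants at (0,1),(1,1)
  0 1 0 0 0
  0 3 0 0 0
  0 0 0 0 0
  0 0 0 0 0
  0 0 0 0 0
After step 2: ants at (1,1),(0,1)
  0 2 0 0 0
  0 4 0 0 0
  0 0 0 0 0
  0 0 0 0 0
  0 0 0 0 0
After step 3: ants at (0,1),(1,1)
  0 3 0 0 0
  0 5 0 0 0
  0 0 0 0 0
  0 0 0 0 0
  0 0 0 0 0
After step 4: ants at (1,1),(0,1)
  0 4 0 0 0
  0 6 0 0 0
  0 0 0 0 0
  0 0 0 0 0
  0 0 0 0 0
After step 5: ants at (0,1),(1,1)
  0 5 0 0 0
  0 7 0 0 0
  0 0 0 0 0
  0 0 0 0 0
  0 0 0 0 0
After step 6: ants at (1,1),(0,1)
  0 6 0 0 0
  0 8 0 0 0
  0 0 0 0 0
  0 0 0 0 0
  0 0 0 0 0

0 6 0 0 0
0 8 0 0 0
0 0 0 0 0
0 0 0 0 0
0 0 0 0 0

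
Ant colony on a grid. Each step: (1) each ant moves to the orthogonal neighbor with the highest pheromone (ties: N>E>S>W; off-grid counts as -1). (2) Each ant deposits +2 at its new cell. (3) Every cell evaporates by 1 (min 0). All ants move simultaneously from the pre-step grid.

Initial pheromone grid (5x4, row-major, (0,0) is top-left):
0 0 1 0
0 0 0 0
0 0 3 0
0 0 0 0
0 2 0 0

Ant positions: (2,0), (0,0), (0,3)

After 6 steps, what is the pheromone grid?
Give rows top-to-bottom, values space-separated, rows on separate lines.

After step 1: ants at (1,0),(0,1),(0,2)
  0 1 2 0
  1 0 0 0
  0 0 2 0
  0 0 0 0
  0 1 0 0
After step 2: ants at (0,0),(0,2),(0,1)
  1 2 3 0
  0 0 0 0
  0 0 1 0
  0 0 0 0
  0 0 0 0
After step 3: ants at (0,1),(0,1),(0,2)
  0 5 4 0
  0 0 0 0
  0 0 0 0
  0 0 0 0
  0 0 0 0
After step 4: ants at (0,2),(0,2),(0,1)
  0 6 7 0
  0 0 0 0
  0 0 0 0
  0 0 0 0
  0 0 0 0
After step 5: ants at (0,1),(0,1),(0,2)
  0 9 8 0
  0 0 0 0
  0 0 0 0
  0 0 0 0
  0 0 0 0
After step 6: ants at (0,2),(0,2),(0,1)
  0 10 11 0
  0 0 0 0
  0 0 0 0
  0 0 0 0
  0 0 0 0

0 10 11 0
0 0 0 0
0 0 0 0
0 0 0 0
0 0 0 0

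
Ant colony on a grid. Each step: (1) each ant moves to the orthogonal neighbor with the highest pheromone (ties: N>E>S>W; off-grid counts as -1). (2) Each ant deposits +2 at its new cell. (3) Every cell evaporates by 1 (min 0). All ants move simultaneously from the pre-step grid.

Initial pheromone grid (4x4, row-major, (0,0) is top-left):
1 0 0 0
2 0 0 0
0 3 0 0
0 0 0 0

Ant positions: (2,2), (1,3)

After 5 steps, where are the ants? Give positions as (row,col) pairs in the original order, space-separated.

Step 1: ant0:(2,2)->W->(2,1) | ant1:(1,3)->N->(0,3)
  grid max=4 at (2,1)
Step 2: ant0:(2,1)->N->(1,1) | ant1:(0,3)->S->(1,3)
  grid max=3 at (2,1)
Step 3: ant0:(1,1)->S->(2,1) | ant1:(1,3)->N->(0,3)
  grid max=4 at (2,1)
Step 4: ant0:(2,1)->N->(1,1) | ant1:(0,3)->S->(1,3)
  grid max=3 at (2,1)
Step 5: ant0:(1,1)->S->(2,1) | ant1:(1,3)->N->(0,3)
  grid max=4 at (2,1)

(2,1) (0,3)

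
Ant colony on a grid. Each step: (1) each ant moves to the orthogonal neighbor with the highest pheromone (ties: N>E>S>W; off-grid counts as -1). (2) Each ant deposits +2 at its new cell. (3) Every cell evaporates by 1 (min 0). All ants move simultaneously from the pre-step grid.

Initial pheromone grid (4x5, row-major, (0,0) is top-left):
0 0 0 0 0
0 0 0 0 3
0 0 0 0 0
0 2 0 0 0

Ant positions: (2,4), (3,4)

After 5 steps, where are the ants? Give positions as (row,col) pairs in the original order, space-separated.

Step 1: ant0:(2,4)->N->(1,4) | ant1:(3,4)->N->(2,4)
  grid max=4 at (1,4)
Step 2: ant0:(1,4)->S->(2,4) | ant1:(2,4)->N->(1,4)
  grid max=5 at (1,4)
Step 3: ant0:(2,4)->N->(1,4) | ant1:(1,4)->S->(2,4)
  grid max=6 at (1,4)
Step 4: ant0:(1,4)->S->(2,4) | ant1:(2,4)->N->(1,4)
  grid max=7 at (1,4)
Step 5: ant0:(2,4)->N->(1,4) | ant1:(1,4)->S->(2,4)
  grid max=8 at (1,4)

(1,4) (2,4)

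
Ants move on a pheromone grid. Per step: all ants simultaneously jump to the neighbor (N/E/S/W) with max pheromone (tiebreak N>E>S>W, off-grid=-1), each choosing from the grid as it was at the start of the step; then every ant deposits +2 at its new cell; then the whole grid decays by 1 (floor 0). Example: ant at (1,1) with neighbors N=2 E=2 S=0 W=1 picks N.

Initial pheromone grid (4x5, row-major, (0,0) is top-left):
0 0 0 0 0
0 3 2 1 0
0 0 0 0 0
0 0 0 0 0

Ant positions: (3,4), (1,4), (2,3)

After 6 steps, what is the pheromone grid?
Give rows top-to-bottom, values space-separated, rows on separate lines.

After step 1: ants at (2,4),(1,3),(1,3)
  0 0 0 0 0
  0 2 1 4 0
  0 0 0 0 1
  0 0 0 0 0
After step 2: ants at (1,4),(1,2),(1,2)
  0 0 0 0 0
  0 1 4 3 1
  0 0 0 0 0
  0 0 0 0 0
After step 3: ants at (1,3),(1,3),(1,3)
  0 0 0 0 0
  0 0 3 8 0
  0 0 0 0 0
  0 0 0 0 0
After step 4: ants at (1,2),(1,2),(1,2)
  0 0 0 0 0
  0 0 8 7 0
  0 0 0 0 0
  0 0 0 0 0
After step 5: ants at (1,3),(1,3),(1,3)
  0 0 0 0 0
  0 0 7 12 0
  0 0 0 0 0
  0 0 0 0 0
After step 6: ants at (1,2),(1,2),(1,2)
  0 0 0 0 0
  0 0 12 11 0
  0 0 0 0 0
  0 0 0 0 0

0 0 0 0 0
0 0 12 11 0
0 0 0 0 0
0 0 0 0 0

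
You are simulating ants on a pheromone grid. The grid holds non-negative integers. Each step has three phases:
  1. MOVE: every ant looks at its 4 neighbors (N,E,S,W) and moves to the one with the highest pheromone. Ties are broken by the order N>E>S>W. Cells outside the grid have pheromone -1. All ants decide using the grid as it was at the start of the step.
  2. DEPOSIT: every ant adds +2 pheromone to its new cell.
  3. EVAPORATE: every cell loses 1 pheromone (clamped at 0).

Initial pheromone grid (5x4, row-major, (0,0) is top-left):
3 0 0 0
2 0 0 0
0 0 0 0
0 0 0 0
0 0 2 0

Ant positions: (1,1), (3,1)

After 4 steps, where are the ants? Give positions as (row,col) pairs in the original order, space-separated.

Step 1: ant0:(1,1)->W->(1,0) | ant1:(3,1)->N->(2,1)
  grid max=3 at (1,0)
Step 2: ant0:(1,0)->N->(0,0) | ant1:(2,1)->N->(1,1)
  grid max=3 at (0,0)
Step 3: ant0:(0,0)->S->(1,0) | ant1:(1,1)->W->(1,0)
  grid max=5 at (1,0)
Step 4: ant0:(1,0)->N->(0,0) | ant1:(1,0)->N->(0,0)
  grid max=5 at (0,0)

(0,0) (0,0)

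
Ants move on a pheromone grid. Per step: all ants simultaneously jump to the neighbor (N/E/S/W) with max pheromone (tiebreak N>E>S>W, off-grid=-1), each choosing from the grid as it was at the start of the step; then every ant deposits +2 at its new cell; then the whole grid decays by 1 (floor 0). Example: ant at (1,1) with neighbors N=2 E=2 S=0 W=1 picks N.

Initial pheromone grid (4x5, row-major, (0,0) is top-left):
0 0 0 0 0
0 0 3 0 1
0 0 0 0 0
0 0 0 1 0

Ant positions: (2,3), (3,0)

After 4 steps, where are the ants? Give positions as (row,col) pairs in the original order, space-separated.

Step 1: ant0:(2,3)->S->(3,3) | ant1:(3,0)->N->(2,0)
  grid max=2 at (1,2)
Step 2: ant0:(3,3)->N->(2,3) | ant1:(2,0)->N->(1,0)
  grid max=1 at (1,0)
Step 3: ant0:(2,3)->S->(3,3) | ant1:(1,0)->N->(0,0)
  grid max=2 at (3,3)
Step 4: ant0:(3,3)->N->(2,3) | ant1:(0,0)->E->(0,1)
  grid max=1 at (0,1)

(2,3) (0,1)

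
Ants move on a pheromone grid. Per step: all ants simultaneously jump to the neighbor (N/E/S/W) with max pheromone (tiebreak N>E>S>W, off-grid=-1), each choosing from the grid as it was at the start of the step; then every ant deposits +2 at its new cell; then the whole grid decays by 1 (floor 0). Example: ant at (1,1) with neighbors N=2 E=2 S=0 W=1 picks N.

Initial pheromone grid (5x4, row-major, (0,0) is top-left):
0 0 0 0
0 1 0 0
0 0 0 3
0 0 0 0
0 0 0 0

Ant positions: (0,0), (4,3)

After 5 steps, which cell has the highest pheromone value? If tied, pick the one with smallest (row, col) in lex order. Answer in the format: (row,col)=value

Step 1: ant0:(0,0)->E->(0,1) | ant1:(4,3)->N->(3,3)
  grid max=2 at (2,3)
Step 2: ant0:(0,1)->E->(0,2) | ant1:(3,3)->N->(2,3)
  grid max=3 at (2,3)
Step 3: ant0:(0,2)->E->(0,3) | ant1:(2,3)->N->(1,3)
  grid max=2 at (2,3)
Step 4: ant0:(0,3)->S->(1,3) | ant1:(1,3)->S->(2,3)
  grid max=3 at (2,3)
Step 5: ant0:(1,3)->S->(2,3) | ant1:(2,3)->N->(1,3)
  grid max=4 at (2,3)
Final grid:
  0 0 0 0
  0 0 0 3
  0 0 0 4
  0 0 0 0
  0 0 0 0
Max pheromone 4 at (2,3)

Answer: (2,3)=4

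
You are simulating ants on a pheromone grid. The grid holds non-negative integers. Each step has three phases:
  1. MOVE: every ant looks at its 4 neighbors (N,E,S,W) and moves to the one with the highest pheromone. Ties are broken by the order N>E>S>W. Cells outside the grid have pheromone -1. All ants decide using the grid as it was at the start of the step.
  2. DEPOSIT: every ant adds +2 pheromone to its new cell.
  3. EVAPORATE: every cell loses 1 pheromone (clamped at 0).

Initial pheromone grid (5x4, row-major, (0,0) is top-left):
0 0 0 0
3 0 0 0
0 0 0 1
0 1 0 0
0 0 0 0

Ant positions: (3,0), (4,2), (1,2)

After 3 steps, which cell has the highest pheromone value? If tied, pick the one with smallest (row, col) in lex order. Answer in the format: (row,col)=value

Answer: (3,1)=4

Derivation:
Step 1: ant0:(3,0)->E->(3,1) | ant1:(4,2)->N->(3,2) | ant2:(1,2)->N->(0,2)
  grid max=2 at (1,0)
Step 2: ant0:(3,1)->E->(3,2) | ant1:(3,2)->W->(3,1) | ant2:(0,2)->E->(0,3)
  grid max=3 at (3,1)
Step 3: ant0:(3,2)->W->(3,1) | ant1:(3,1)->E->(3,2) | ant2:(0,3)->S->(1,3)
  grid max=4 at (3,1)
Final grid:
  0 0 0 0
  0 0 0 1
  0 0 0 0
  0 4 3 0
  0 0 0 0
Max pheromone 4 at (3,1)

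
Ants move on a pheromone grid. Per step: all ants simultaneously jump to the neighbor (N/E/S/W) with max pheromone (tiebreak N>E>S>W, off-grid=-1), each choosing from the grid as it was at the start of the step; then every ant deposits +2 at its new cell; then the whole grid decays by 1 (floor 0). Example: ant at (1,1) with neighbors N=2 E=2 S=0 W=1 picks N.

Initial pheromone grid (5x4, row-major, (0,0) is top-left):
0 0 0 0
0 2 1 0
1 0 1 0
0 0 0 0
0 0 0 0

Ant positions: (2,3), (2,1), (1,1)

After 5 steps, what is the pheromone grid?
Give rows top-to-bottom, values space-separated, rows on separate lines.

After step 1: ants at (2,2),(1,1),(1,2)
  0 0 0 0
  0 3 2 0
  0 0 2 0
  0 0 0 0
  0 0 0 0
After step 2: ants at (1,2),(1,2),(1,1)
  0 0 0 0
  0 4 5 0
  0 0 1 0
  0 0 0 0
  0 0 0 0
After step 3: ants at (1,1),(1,1),(1,2)
  0 0 0 0
  0 7 6 0
  0 0 0 0
  0 0 0 0
  0 0 0 0
After step 4: ants at (1,2),(1,2),(1,1)
  0 0 0 0
  0 8 9 0
  0 0 0 0
  0 0 0 0
  0 0 0 0
After step 5: ants at (1,1),(1,1),(1,2)
  0 0 0 0
  0 11 10 0
  0 0 0 0
  0 0 0 0
  0 0 0 0

0 0 0 0
0 11 10 0
0 0 0 0
0 0 0 0
0 0 0 0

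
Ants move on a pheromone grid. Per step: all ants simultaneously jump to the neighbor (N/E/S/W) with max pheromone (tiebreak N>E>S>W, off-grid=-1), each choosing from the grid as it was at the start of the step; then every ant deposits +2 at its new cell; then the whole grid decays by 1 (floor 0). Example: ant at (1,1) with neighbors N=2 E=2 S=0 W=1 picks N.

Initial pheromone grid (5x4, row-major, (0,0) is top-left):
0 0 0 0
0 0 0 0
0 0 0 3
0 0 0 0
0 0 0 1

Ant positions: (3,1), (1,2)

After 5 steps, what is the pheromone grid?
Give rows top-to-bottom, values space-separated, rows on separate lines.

After step 1: ants at (2,1),(0,2)
  0 0 1 0
  0 0 0 0
  0 1 0 2
  0 0 0 0
  0 0 0 0
After step 2: ants at (1,1),(0,3)
  0 0 0 1
  0 1 0 0
  0 0 0 1
  0 0 0 0
  0 0 0 0
After step 3: ants at (0,1),(1,3)
  0 1 0 0
  0 0 0 1
  0 0 0 0
  0 0 0 0
  0 0 0 0
After step 4: ants at (0,2),(0,3)
  0 0 1 1
  0 0 0 0
  0 0 0 0
  0 0 0 0
  0 0 0 0
After step 5: ants at (0,3),(0,2)
  0 0 2 2
  0 0 0 0
  0 0 0 0
  0 0 0 0
  0 0 0 0

0 0 2 2
0 0 0 0
0 0 0 0
0 0 0 0
0 0 0 0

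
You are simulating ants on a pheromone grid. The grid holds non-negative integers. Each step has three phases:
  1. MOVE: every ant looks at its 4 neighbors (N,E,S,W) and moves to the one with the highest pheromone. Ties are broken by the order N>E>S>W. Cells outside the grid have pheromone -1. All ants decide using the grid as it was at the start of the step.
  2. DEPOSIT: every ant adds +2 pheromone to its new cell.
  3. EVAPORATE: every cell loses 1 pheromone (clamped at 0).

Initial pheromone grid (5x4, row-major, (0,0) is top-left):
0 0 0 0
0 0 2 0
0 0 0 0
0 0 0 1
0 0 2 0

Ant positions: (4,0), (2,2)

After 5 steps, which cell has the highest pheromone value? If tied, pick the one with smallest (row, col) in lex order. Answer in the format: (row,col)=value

Answer: (1,2)=3

Derivation:
Step 1: ant0:(4,0)->N->(3,0) | ant1:(2,2)->N->(1,2)
  grid max=3 at (1,2)
Step 2: ant0:(3,0)->N->(2,0) | ant1:(1,2)->N->(0,2)
  grid max=2 at (1,2)
Step 3: ant0:(2,0)->N->(1,0) | ant1:(0,2)->S->(1,2)
  grid max=3 at (1,2)
Step 4: ant0:(1,0)->N->(0,0) | ant1:(1,2)->N->(0,2)
  grid max=2 at (1,2)
Step 5: ant0:(0,0)->E->(0,1) | ant1:(0,2)->S->(1,2)
  grid max=3 at (1,2)
Final grid:
  0 1 0 0
  0 0 3 0
  0 0 0 0
  0 0 0 0
  0 0 0 0
Max pheromone 3 at (1,2)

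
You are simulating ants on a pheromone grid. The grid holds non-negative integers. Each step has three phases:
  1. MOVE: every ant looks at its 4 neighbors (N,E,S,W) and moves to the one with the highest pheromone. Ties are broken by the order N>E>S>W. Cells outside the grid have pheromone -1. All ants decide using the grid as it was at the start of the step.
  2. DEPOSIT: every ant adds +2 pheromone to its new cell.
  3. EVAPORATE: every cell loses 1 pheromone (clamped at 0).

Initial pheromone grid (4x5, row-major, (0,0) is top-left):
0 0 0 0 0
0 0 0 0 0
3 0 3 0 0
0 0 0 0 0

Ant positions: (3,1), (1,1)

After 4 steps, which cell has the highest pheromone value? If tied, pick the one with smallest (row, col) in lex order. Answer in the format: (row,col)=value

Answer: (2,2)=3

Derivation:
Step 1: ant0:(3,1)->N->(2,1) | ant1:(1,1)->N->(0,1)
  grid max=2 at (2,0)
Step 2: ant0:(2,1)->E->(2,2) | ant1:(0,1)->E->(0,2)
  grid max=3 at (2,2)
Step 3: ant0:(2,2)->N->(1,2) | ant1:(0,2)->E->(0,3)
  grid max=2 at (2,2)
Step 4: ant0:(1,2)->S->(2,2) | ant1:(0,3)->E->(0,4)
  grid max=3 at (2,2)
Final grid:
  0 0 0 0 1
  0 0 0 0 0
  0 0 3 0 0
  0 0 0 0 0
Max pheromone 3 at (2,2)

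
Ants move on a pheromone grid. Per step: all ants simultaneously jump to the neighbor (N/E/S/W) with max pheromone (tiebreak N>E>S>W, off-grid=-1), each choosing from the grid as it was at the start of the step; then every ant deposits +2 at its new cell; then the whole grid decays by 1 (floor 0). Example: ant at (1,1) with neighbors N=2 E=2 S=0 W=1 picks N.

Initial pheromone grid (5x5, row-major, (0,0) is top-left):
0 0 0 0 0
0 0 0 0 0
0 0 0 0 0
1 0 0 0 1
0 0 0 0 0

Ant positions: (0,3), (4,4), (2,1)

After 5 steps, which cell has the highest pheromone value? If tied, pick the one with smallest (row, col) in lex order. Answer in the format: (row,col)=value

Step 1: ant0:(0,3)->E->(0,4) | ant1:(4,4)->N->(3,4) | ant2:(2,1)->N->(1,1)
  grid max=2 at (3,4)
Step 2: ant0:(0,4)->S->(1,4) | ant1:(3,4)->N->(2,4) | ant2:(1,1)->N->(0,1)
  grid max=1 at (0,1)
Step 3: ant0:(1,4)->S->(2,4) | ant1:(2,4)->N->(1,4) | ant2:(0,1)->E->(0,2)
  grid max=2 at (1,4)
Step 4: ant0:(2,4)->N->(1,4) | ant1:(1,4)->S->(2,4) | ant2:(0,2)->E->(0,3)
  grid max=3 at (1,4)
Step 5: ant0:(1,4)->S->(2,4) | ant1:(2,4)->N->(1,4) | ant2:(0,3)->E->(0,4)
  grid max=4 at (1,4)
Final grid:
  0 0 0 0 1
  0 0 0 0 4
  0 0 0 0 4
  0 0 0 0 0
  0 0 0 0 0
Max pheromone 4 at (1,4)

Answer: (1,4)=4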